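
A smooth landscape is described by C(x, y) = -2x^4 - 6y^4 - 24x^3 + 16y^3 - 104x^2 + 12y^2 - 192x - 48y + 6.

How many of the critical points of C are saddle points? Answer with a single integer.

4

C separates as a function of x plus a function of y, so ∇C=0 decouples.
∂C/∂x = -8(x + 2)(x + 3)(x + 4) = 0 at x ∈ {-4, -3, -2}; ∂C/∂y = -24(y - 2)(y - 1)(y + 1) = 0 at y ∈ {-1, 1, 2}.
The Hessian is diagonal: diag(C_xx, C_yy). Second derivatives: C_xx(-4)=-16, C_xx(-3)=8, C_xx(-2)=-16; C_yy(-1)=-144, C_yy(1)=48, C_yy(2)=-72.
Saddle points occur where the two diagonal entries have opposite signs: (-4, 1), (-3, -1), (-3, 2), (-2, 1). Count: 4.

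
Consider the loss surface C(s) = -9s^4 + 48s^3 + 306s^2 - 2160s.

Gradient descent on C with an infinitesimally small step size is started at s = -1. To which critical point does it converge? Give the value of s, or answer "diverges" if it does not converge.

3

C'(s) = -36(s - 5)(s - 3)(s + 4), so C'(-1) = -2592.
Gradient descent moves in the -C' direction, i.e. s is increasing.
The nearest critical point in that direction is s = 3, where C'' = 504 > 0 (a local minimum). The iterate converges there.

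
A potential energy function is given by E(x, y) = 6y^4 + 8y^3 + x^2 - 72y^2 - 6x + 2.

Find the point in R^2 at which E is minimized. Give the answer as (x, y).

(3, -3)

E(x,y) separates as P(x) + Q(y) + 2, so its minimum is min P + min Q + 2.
P'(x) = 2x - 6 vanishes at x ∈ {3}; Q'(y) = 24y(y - 2)(y + 3) vanishes at y ∈ {-3, 0, 2}.
Local minima of P (where P''>0): P(3)=-9. Local minima of Q: Q(-3)=-378, Q(2)=-128.
So the global minimum of E is P(3) + Q(-3) + 2 = -9 − 378 + 2 = -385, attained at (3, -3).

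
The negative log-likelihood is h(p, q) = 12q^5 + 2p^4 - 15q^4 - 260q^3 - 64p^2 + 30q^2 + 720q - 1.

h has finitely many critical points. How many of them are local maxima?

2

h separates as a function of p plus a function of q, so ∇h=0 decouples.
∂h/∂p = 8p(p - 4)(p + 4) = 0 at p ∈ {-4, 0, 4}; ∂h/∂q = 60(q - 4)(q - 1)(q + 1)(q + 3) = 0 at q ∈ {-3, -1, 1, 4}.
The Hessian is diagonal: diag(h_pp, h_qq). Second derivatives: h_pp(-4)=256, h_pp(0)=-128, h_pp(4)=256; h_qq(-3)=-3360, h_qq(-1)=1200, h_qq(1)=-1440, h_qq(4)=6300.
Local maxima occur where both diagonal entries negative: (0, -3), (0, 1). Count: 2.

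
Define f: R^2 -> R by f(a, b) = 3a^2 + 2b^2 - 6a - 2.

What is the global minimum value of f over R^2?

-5

f(a,b) separates as P(a) + Q(b) − 2, so its minimum is min P + min Q − 2.
P'(a) = 6a - 6 vanishes at a ∈ {1}; Q'(b) = 4b vanishes at b ∈ {0}.
Local minima of P (where P''>0): P(1)=-3. Local minima of Q: Q(0)=0.
So the global minimum of f is P(1) + Q(0) − 2 = -3 + 0 − 2 = -5, attained at (1, 0).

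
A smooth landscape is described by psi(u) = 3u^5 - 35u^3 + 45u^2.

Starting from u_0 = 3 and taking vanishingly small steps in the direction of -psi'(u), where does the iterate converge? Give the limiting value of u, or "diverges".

2

psi'(u) = 15u(u - 2)(u - 1)(u + 3), so psi'(3) = 540.
Gradient descent moves in the -psi' direction, i.e. u is decreasing.
The nearest critical point in that direction is u = 2, where psi'' = 150 > 0 (a local minimum). The iterate converges there.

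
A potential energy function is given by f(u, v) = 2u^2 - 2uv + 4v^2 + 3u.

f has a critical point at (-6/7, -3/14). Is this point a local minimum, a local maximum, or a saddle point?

local minimum

The Hessian of f is constant: H = [[4, -2], [-2, 8]].
det(H) = 4·8 − (-2)² = 28.
det(H) > 0 and tr(H) = 12 > 0, so H is positive definite and the point is a local minimum.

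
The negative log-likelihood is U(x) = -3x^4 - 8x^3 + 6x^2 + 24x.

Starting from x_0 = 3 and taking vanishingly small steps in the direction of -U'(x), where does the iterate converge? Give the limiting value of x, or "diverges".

U'(x) = -12(x - 1)(x + 1)(x + 2), so U'(3) = -480.
Gradient descent moves in the -U' direction, i.e. x is increasing.
There is no critical point above x=3, and U' keeps the same sign, so the iterate runs off to +∞.

diverges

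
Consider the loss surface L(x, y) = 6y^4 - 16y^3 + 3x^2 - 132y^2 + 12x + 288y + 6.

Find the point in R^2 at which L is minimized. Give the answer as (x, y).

(-2, -3)

L(x,y) separates as P(x) + Q(y) + 6, so its minimum is min P + min Q + 6.
P'(x) = 6x + 12 vanishes at x ∈ {-2}; Q'(y) = 24(y - 4)(y - 1)(y + 3) vanishes at y ∈ {-3, 1, 4}.
Local minima of P (where P''>0): P(-2)=-12. Local minima of Q: Q(-3)=-1134, Q(4)=-448.
So the global minimum of L is P(-2) + Q(-3) + 6 = -12 − 1134 + 6 = -1140, attained at (-2, -3).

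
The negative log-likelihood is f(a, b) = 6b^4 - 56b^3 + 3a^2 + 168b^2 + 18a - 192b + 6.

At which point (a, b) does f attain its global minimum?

f(a,b) separates as P(a) + Q(b) + 6, so its minimum is min P + min Q + 6.
P'(a) = 6a + 18 vanishes at a ∈ {-3}; Q'(b) = 24(b - 4)(b - 2)(b - 1) vanishes at b ∈ {1, 2, 4}.
Local minima of P (where P''>0): P(-3)=-27. Local minima of Q: Q(1)=-74, Q(4)=-128.
So the global minimum of f is P(-3) + Q(4) + 6 = -27 − 128 + 6 = -149, attained at (-3, 4).

(-3, 4)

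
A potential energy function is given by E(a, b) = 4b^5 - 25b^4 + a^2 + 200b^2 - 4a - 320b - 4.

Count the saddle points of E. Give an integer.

2

E separates as a function of a plus a function of b, so ∇E=0 decouples.
∂E/∂a = 2(a - 2) = 0 at a ∈ {2}; ∂E/∂b = 20(b - 4)(b - 2)(b - 1)(b + 2) = 0 at b ∈ {-2, 1, 2, 4}.
The Hessian is diagonal: diag(E_aa, E_bb). Second derivatives: E_aa(2)=2; E_bb(-2)=-1440, E_bb(1)=180, E_bb(2)=-160, E_bb(4)=720.
Saddle points occur where the two diagonal entries have opposite signs: (2, -2), (2, 2). Count: 2.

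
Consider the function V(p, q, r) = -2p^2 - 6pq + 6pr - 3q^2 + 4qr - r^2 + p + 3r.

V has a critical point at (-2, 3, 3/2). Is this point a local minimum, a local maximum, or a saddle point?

saddle point

The Hessian is constant: H = [[-4, -6, 6], [-6, -6, 4], [6, 4, -2]].
Leading principal minors: Δ₁ = -4, Δ₂ = -12, Δ₃ = 16.
The minors fit neither the all-positive nor the alternating-sign pattern, so H is indefinite: a saddle point.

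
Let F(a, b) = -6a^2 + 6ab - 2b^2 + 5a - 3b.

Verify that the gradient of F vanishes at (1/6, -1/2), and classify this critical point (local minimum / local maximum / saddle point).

local maximum

∇F = (-12a + 6b + 5, 6a - 4b - 3); substituting (1/6, -1/2) gives ∇F = (0, 0), so (1/6, -1/2) is indeed a critical point.
The Hessian of F is constant: H = [[-12, 6], [6, -4]].
det(H) = (-12)·(-4) − 6² = 12.
det(H) > 0 and tr(H) = -16 < 0, so H is negative definite and the point is a local maximum.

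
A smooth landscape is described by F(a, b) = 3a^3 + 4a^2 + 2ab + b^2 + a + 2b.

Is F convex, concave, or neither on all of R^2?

neither

The term 3a^3 is cubic, so the Hessian is not constant.
∂²F/∂a² = 18a + 8, which takes both signs as a varies (negative for sufficiently negative a). A diagonal entry of the Hessian changing sign means the Hessian is neither positive- nor negative-semidefinite on all of R^2.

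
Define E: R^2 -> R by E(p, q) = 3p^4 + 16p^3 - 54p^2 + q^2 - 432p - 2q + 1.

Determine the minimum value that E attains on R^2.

E(p,q) separates as A(p) + B(q) + 1, so its minimum is min A + min B + 1.
A'(p) = 12(p - 3)(p + 3)(p + 4) vanishes at p ∈ {-4, -3, 3}; B'(q) = 2q - 2 vanishes at q ∈ {1}.
Local minima of A (where A''>0): A(-4)=608, A(3)=-1107. Local minima of B: B(1)=-1.
So the global minimum of E is A(3) + B(1) + 1 = -1107 − 1 + 1 = -1107, attained at (3, 1).

-1107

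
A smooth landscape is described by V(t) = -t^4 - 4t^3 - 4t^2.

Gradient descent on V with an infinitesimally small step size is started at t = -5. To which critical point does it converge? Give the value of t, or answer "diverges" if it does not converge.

V'(t) = -4t(t + 1)(t + 2), so V'(-5) = 240.
Gradient descent moves in the -V' direction, i.e. t is decreasing.
There is no critical point below t=-5, and V' keeps the same sign, so the iterate runs off to −∞.

diverges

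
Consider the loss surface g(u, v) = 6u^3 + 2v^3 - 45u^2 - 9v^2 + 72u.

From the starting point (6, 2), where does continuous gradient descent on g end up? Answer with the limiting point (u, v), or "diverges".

(4, 3)

g is separable, so gradient descent decouples: u follows -∂g/∂u, v follows -∂g/∂v.
∂g/∂u = 18(u - 4)(u - 1); at u=6 this is 180, so u decreases.
∂g/∂v = 6v(v - 3); at v=2 this is -12, so v increases.
u converges to its nearest critical value 4 (a local min of the u-part); v converges to 3. The iterate converges to (4, 3).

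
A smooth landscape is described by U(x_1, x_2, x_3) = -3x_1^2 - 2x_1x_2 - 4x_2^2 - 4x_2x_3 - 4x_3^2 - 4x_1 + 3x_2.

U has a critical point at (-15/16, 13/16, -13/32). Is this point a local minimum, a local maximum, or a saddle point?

The Hessian is constant: H = [[-6, -2, 0], [-2, -8, -4], [0, -4, -8]].
Leading principal minors: Δ₁ = -6, Δ₂ = 44, Δ₃ = -256.
The minors alternate sign starting negative (−, +, −), so H is negative definite: a local maximum.

local maximum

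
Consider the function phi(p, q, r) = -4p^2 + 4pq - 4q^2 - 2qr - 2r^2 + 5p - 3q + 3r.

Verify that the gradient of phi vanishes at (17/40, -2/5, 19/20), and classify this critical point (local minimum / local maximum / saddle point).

local maximum

∇phi = (-8p + 4q + 5, 4p - 8q - 2r - 3, -2q - 4r + 3); substituting (17/40, -2/5, 19/20) gives ∇phi = (0, 0, 0), so (17/40, -2/5, 19/20) is indeed a critical point.
The Hessian is constant: H = [[-8, 4, 0], [4, -8, -2], [0, -2, -4]].
Leading principal minors: Δ₁ = -8, Δ₂ = 48, Δ₃ = -160.
The minors alternate sign starting negative (−, +, −), so H is negative definite: a local maximum.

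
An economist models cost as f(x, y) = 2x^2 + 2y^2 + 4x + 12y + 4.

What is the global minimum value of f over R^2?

f(x,y) separates as P(x) + Q(y) + 4, so its minimum is min P + min Q + 4.
P'(x) = 4x + 4 vanishes at x ∈ {-1}; Q'(y) = 4y + 12 vanishes at y ∈ {-3}.
Local minima of P (where P''>0): P(-1)=-2. Local minima of Q: Q(-3)=-18.
So the global minimum of f is P(-1) + Q(-3) + 4 = -2 − 18 + 4 = -16, attained at (-1, -3).

-16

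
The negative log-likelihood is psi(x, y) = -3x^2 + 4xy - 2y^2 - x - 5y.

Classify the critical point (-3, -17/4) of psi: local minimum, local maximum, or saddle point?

The Hessian of psi is constant: H = [[-6, 4], [4, -4]].
det(H) = (-6)·(-4) − 4² = 8.
det(H) > 0 and tr(H) = -10 < 0, so H is negative definite and the point is a local maximum.

local maximum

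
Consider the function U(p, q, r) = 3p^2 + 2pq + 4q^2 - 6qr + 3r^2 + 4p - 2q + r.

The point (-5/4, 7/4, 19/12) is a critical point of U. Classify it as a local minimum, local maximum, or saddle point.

local minimum

The Hessian is constant: H = [[6, 2, 0], [2, 8, -6], [0, -6, 6]].
Leading principal minors: Δ₁ = 6, Δ₂ = 44, Δ₃ = 48.
All leading minors are positive, so H is positive definite: a local minimum.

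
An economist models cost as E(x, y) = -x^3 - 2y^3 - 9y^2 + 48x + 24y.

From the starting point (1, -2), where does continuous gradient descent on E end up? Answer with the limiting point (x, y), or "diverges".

(-4, -4)

E is separable, so gradient descent decouples: x follows -∂E/∂x, y follows -∂E/∂y.
∂E/∂x = -3(x - 4)(x + 4); at x=1 this is 45, so x decreases.
∂E/∂y = -6(y - 1)(y + 4); at y=-2 this is 36, so y decreases.
x converges to its nearest critical value -4 (a local min of the x-part); y converges to -4. The iterate converges to (-4, -4).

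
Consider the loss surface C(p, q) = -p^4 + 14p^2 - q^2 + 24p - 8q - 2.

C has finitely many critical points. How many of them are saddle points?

1

C separates as a function of p plus a function of q, so ∇C=0 decouples.
∂C/∂p = -4(p - 3)(p + 1)(p + 2) = 0 at p ∈ {-2, -1, 3}; ∂C/∂q = -2(q + 4) = 0 at q ∈ {-4}.
The Hessian is diagonal: diag(C_pp, C_qq). Second derivatives: C_pp(-2)=-20, C_pp(-1)=16, C_pp(3)=-80; C_qq(-4)=-2.
Saddle points occur where the two diagonal entries have opposite signs: (-1, -4). Count: 1.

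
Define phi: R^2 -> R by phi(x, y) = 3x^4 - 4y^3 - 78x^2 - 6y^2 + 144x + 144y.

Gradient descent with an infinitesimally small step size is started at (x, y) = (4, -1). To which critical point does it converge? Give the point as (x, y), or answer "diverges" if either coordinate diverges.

phi is separable, so gradient descent decouples: x follows -∂phi/∂x, y follows -∂phi/∂y.
∂phi/∂x = 12(x - 3)(x - 1)(x + 4); at x=4 this is 288, so x decreases.
∂phi/∂y = -12(y - 3)(y + 4); at y=-1 this is 144, so y decreases.
x converges to its nearest critical value 3 (a local min of the x-part); y converges to -4. The iterate converges to (3, -4).

(3, -4)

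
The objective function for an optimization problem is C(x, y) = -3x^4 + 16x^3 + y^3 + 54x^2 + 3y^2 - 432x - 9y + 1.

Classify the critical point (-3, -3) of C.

The mixed partial ∂²C/∂x∂y is 0, so the Hessian at any point is diag(C_xx, C_yy) = diag(12(-3x^2 + 8x + 9), 6(y + 1)).
At (-3, -3): H = diag(-504, -12).
Both eigenvalues are negative, so H is negative definite: a local maximum.

local maximum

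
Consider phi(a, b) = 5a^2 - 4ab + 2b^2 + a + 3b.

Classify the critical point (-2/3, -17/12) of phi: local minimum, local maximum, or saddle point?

The Hessian of phi is constant: H = [[10, -4], [-4, 4]].
det(H) = 10·4 − (-4)² = 24.
det(H) > 0 and tr(H) = 14 > 0, so H is positive definite and the point is a local minimum.

local minimum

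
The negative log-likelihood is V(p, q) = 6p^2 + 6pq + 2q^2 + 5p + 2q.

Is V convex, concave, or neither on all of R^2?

convex

V is quadratic, so its Hessian is the constant matrix H = [[12, 6], [6, 4]].
det(H) = 12, tr(H) = 16.
det(H) > 0 and tr(H) > 0, so H is positive definite everywhere: convex.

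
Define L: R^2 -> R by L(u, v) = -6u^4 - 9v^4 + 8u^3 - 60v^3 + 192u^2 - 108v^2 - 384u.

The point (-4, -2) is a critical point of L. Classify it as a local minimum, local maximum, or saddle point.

saddle point

The mixed partial ∂²L/∂u∂v is 0, so the Hessian at any point is diag(L_uu, L_vv) = diag(24(-3u^2 + 2u + 16), -36(3v^2 + 10v + 6)).
At (-4, -2): H = diag(-960, 72).
The eigenvalues have opposite signs, so H is indefinite: a saddle point.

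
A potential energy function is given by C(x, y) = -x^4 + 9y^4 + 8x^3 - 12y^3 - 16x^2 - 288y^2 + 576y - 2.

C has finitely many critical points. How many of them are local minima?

2

C separates as a function of x plus a function of y, so ∇C=0 decouples.
∂C/∂x = -4x(x - 4)(x - 2) = 0 at x ∈ {0, 2, 4}; ∂C/∂y = 36(y - 4)(y - 1)(y + 4) = 0 at y ∈ {-4, 1, 4}.
The Hessian is diagonal: diag(C_xx, C_yy). Second derivatives: C_xx(0)=-32, C_xx(2)=16, C_xx(4)=-32; C_yy(-4)=1440, C_yy(1)=-540, C_yy(4)=864.
Local minima occur where both diagonal entries positive: (2, -4), (2, 4). Count: 2.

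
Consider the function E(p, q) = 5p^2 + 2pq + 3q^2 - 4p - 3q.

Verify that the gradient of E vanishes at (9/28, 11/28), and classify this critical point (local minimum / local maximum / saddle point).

local minimum

∇E = (10p + 2q - 4, 2p + 6q - 3); substituting (9/28, 11/28) gives ∇E = (0, 0), so (9/28, 11/28) is indeed a critical point.
The Hessian of E is constant: H = [[10, 2], [2, 6]].
det(H) = 10·6 − 2² = 56.
det(H) > 0 and tr(H) = 16 > 0, so H is positive definite and the point is a local minimum.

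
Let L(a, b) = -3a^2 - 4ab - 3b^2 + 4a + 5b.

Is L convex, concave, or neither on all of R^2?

concave

L is quadratic, so its Hessian is the constant matrix H = [[-6, -4], [-4, -6]].
det(H) = 20, tr(H) = -12.
det(H) > 0 and tr(H) < 0, so H is negative definite everywhere: concave.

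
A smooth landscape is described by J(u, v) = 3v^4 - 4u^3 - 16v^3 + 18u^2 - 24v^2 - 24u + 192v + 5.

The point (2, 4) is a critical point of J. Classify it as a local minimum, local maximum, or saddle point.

saddle point

The mixed partial ∂²J/∂u∂v is 0, so the Hessian at any point is diag(J_uu, J_vv) = diag(12(-2u + 3), 12(3v^2 - 8v - 4)).
At (2, 4): H = diag(-12, 144).
The eigenvalues have opposite signs, so H is indefinite: a saddle point.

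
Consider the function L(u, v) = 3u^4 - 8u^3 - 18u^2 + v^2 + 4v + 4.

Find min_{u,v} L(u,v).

L(u,v) separates as P(u) + Q(v) + 4, so its minimum is min P + min Q + 4.
P'(u) = 12u(u - 3)(u + 1) vanishes at u ∈ {-1, 0, 3}; Q'(v) = 2v + 4 vanishes at v ∈ {-2}.
Local minima of P (where P''>0): P(-1)=-7, P(3)=-135. Local minima of Q: Q(-2)=-4.
So the global minimum of L is P(3) + Q(-2) + 4 = -135 − 4 + 4 = -135, attained at (3, -2).

-135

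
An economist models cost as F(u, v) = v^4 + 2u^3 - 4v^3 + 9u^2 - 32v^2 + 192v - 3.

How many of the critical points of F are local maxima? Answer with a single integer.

1

F separates as a function of u plus a function of v, so ∇F=0 decouples.
∂F/∂u = 6u(u + 3) = 0 at u ∈ {-3, 0}; ∂F/∂v = 4(v - 4)(v - 3)(v + 4) = 0 at v ∈ {-4, 3, 4}.
The Hessian is diagonal: diag(F_uu, F_vv). Second derivatives: F_uu(-3)=-18, F_uu(0)=18; F_vv(-4)=224, F_vv(3)=-28, F_vv(4)=32.
Local maxima occur where both diagonal entries negative: (-3, 3). Count: 1.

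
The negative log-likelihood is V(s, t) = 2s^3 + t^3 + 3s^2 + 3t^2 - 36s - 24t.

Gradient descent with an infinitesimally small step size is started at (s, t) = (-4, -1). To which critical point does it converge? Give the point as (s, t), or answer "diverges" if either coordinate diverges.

diverges

V is separable, so gradient descent decouples: s follows -∂V/∂s, t follows -∂V/∂t.
∂V/∂s = 6(s - 2)(s + 3); at s=-4 this is 36, so s decreases.
∂V/∂t = 3(t - 2)(t + 4); at t=-1 this is -27, so t increases.
The s-coordinate has no critical point in that direction and runs off to infinity.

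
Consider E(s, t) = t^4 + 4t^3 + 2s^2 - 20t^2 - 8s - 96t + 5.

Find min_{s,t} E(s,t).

E(s,t) separates as P(s) + Q(t) + 5, so its minimum is min P + min Q + 5.
P'(s) = 4s - 8 vanishes at s ∈ {2}; Q'(t) = 4(t - 3)(t + 2)(t + 4) vanishes at t ∈ {-4, -2, 3}.
Local minima of P (where P''>0): P(2)=-8. Local minima of Q: Q(-4)=64, Q(3)=-279.
So the global minimum of E is P(2) + Q(3) + 5 = -8 − 279 + 5 = -282, attained at (2, 3).

-282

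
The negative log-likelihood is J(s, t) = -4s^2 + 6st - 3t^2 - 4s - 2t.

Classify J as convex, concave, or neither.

J is quadratic, so its Hessian is the constant matrix H = [[-8, 6], [6, -6]].
det(H) = 12, tr(H) = -14.
det(H) > 0 and tr(H) < 0, so H is negative definite everywhere: concave.

concave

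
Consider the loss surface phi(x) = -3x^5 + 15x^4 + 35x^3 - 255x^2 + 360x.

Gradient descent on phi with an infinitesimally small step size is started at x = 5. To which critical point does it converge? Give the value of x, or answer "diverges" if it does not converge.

diverges

phi'(x) = -15(x - 4)(x - 2)(x - 1)(x + 3), so phi'(5) = -1440.
Gradient descent moves in the -phi' direction, i.e. x is increasing.
There is no critical point above x=5, and phi' keeps the same sign, so the iterate runs off to +∞.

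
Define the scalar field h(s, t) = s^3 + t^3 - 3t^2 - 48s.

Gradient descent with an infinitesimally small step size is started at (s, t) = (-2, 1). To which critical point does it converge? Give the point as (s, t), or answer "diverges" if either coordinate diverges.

(4, 2)

h is separable, so gradient descent decouples: s follows -∂h/∂s, t follows -∂h/∂t.
∂h/∂s = 3(s - 4)(s + 4); at s=-2 this is -36, so s increases.
∂h/∂t = 3t(t - 2); at t=1 this is -3, so t increases.
s converges to its nearest critical value 4 (a local min of the s-part); t converges to 2. The iterate converges to (4, 2).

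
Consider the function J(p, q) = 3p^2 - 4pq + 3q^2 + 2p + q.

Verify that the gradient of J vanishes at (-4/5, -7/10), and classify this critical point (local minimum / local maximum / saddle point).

∇J = (6p - 4q + 2, -4p + 6q + 1); substituting (-4/5, -7/10) gives ∇J = (0, 0), so (-4/5, -7/10) is indeed a critical point.
The Hessian of J is constant: H = [[6, -4], [-4, 6]].
det(H) = 6·6 − (-4)² = 20.
det(H) > 0 and tr(H) = 12 > 0, so H is positive definite and the point is a local minimum.

local minimum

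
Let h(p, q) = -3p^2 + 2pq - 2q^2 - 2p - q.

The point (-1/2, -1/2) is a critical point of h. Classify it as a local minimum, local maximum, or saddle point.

local maximum

The Hessian of h is constant: H = [[-6, 2], [2, -4]].
det(H) = (-6)·(-4) − 2² = 20.
det(H) > 0 and tr(H) = -10 < 0, so H is negative definite and the point is a local maximum.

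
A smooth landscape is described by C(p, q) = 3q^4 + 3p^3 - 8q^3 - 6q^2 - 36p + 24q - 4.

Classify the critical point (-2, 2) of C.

The mixed partial ∂²C/∂p∂q is 0, so the Hessian at any point is diag(C_pp, C_qq) = diag(18p, 12(3q^2 - 4q - 1)).
At (-2, 2): H = diag(-36, 36).
The eigenvalues have opposite signs, so H is indefinite: a saddle point.

saddle point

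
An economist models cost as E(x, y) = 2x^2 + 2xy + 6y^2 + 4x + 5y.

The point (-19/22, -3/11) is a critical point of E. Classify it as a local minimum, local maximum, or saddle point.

local minimum

The Hessian of E is constant: H = [[4, 2], [2, 12]].
det(H) = 4·12 − 2² = 44.
det(H) > 0 and tr(H) = 16 > 0, so H is positive definite and the point is a local minimum.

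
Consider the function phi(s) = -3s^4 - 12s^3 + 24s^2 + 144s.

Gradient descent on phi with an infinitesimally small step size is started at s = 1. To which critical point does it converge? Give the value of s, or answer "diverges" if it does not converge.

phi'(s) = -12(s - 2)(s + 2)(s + 3), so phi'(1) = 144.
Gradient descent moves in the -phi' direction, i.e. s is decreasing.
The nearest critical point in that direction is s = -2, where phi'' = 48 > 0 (a local minimum). The iterate converges there.

-2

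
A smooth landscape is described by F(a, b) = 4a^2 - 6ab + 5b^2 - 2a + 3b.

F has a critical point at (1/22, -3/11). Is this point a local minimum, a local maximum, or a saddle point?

The Hessian of F is constant: H = [[8, -6], [-6, 10]].
det(H) = 8·10 − (-6)² = 44.
det(H) > 0 and tr(H) = 18 > 0, so H is positive definite and the point is a local minimum.

local minimum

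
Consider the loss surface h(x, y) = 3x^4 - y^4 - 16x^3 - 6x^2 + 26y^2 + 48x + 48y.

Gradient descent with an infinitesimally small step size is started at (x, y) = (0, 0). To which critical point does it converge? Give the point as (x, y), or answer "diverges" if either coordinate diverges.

h is separable, so gradient descent decouples: x follows -∂h/∂x, y follows -∂h/∂y.
∂h/∂x = 12(x - 4)(x - 1)(x + 1); at x=0 this is 48, so x decreases.
∂h/∂y = -4(y - 4)(y + 1)(y + 3); at y=0 this is 48, so y decreases.
x converges to its nearest critical value -1 (a local min of the x-part); y converges to -1. The iterate converges to (-1, -1).

(-1, -1)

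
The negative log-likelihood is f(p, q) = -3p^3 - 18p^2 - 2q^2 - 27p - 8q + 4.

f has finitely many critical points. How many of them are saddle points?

f separates as a function of p plus a function of q, so ∇f=0 decouples.
∂f/∂p = -9(p + 1)(p + 3) = 0 at p ∈ {-3, -1}; ∂f/∂q = -4(q + 2) = 0 at q ∈ {-2}.
The Hessian is diagonal: diag(f_pp, f_qq). Second derivatives: f_pp(-3)=18, f_pp(-1)=-18; f_qq(-2)=-4.
Saddle points occur where the two diagonal entries have opposite signs: (-3, -2). Count: 1.

1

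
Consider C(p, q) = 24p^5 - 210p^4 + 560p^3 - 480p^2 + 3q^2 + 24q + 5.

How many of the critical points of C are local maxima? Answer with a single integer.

0

C separates as a function of p plus a function of q, so ∇C=0 decouples.
∂C/∂p = 120p(p - 4)(p - 2)(p - 1) = 0 at p ∈ {0, 1, 2, 4}; ∂C/∂q = 6(q + 4) = 0 at q ∈ {-4}.
The Hessian is diagonal: diag(C_pp, C_qq). Second derivatives: C_pp(0)=-960, C_pp(1)=360, C_pp(2)=-480, C_pp(4)=2880; C_qq(-4)=6.
Local maxima occur where both diagonal entries negative: none. Count: 0.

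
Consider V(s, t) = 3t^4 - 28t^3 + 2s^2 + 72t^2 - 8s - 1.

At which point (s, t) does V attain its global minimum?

V(s,t) separates as P(s) + Q(t) − 1, so its minimum is min P + min Q − 1.
P'(s) = 4s - 8 vanishes at s ∈ {2}; Q'(t) = 12t(t - 4)(t - 3) vanishes at t ∈ {0, 3, 4}.
Local minima of P (where P''>0): P(2)=-8. Local minima of Q: Q(0)=0, Q(4)=128.
So the global minimum of V is P(2) + Q(0) − 1 = -8 + 0 − 1 = -9, attained at (2, 0).

(2, 0)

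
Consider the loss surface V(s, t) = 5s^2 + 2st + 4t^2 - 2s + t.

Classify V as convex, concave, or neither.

V is quadratic, so its Hessian is the constant matrix H = [[10, 2], [2, 8]].
det(H) = 76, tr(H) = 18.
det(H) > 0 and tr(H) > 0, so H is positive definite everywhere: convex.

convex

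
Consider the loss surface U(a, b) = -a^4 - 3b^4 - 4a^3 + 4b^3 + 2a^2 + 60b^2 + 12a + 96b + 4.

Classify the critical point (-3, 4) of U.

local maximum

The mixed partial ∂²U/∂a∂b is 0, so the Hessian at any point is diag(U_aa, U_bb) = diag(4(-3a^2 - 6a + 1), 12(-3b^2 + 2b + 10)).
At (-3, 4): H = diag(-32, -360).
Both eigenvalues are negative, so H is negative definite: a local maximum.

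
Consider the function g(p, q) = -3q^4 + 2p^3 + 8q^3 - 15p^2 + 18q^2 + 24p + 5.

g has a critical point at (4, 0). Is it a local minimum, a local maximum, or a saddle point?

The mixed partial ∂²g/∂p∂q is 0, so the Hessian at any point is diag(g_pp, g_qq) = diag(6(2p - 5), 12(-3q^2 + 4q + 3)).
At (4, 0): H = diag(18, 36).
Both eigenvalues are positive, so H is positive definite: a local minimum.

local minimum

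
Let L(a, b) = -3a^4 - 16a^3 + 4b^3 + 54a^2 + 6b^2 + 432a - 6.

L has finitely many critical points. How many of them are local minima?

1

L separates as a function of a plus a function of b, so ∇L=0 decouples.
∂L/∂a = -12(a - 3)(a + 3)(a + 4) = 0 at a ∈ {-4, -3, 3}; ∂L/∂b = 12b(b + 1) = 0 at b ∈ {-1, 0}.
The Hessian is diagonal: diag(L_aa, L_bb). Second derivatives: L_aa(-4)=-84, L_aa(-3)=72, L_aa(3)=-504; L_bb(-1)=-12, L_bb(0)=12.
Local minima occur where both diagonal entries positive: (-3, 0). Count: 1.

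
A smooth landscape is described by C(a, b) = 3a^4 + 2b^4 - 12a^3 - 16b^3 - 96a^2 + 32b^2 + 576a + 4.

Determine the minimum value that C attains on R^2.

-2300

C(a,b) separates as P(a) + Q(b) + 4, so its minimum is min P + min Q + 4.
P'(a) = 12(a - 4)(a - 3)(a + 4) vanishes at a ∈ {-4, 3, 4}; Q'(b) = 8b(b - 4)(b - 2) vanishes at b ∈ {0, 2, 4}.
Local minima of P (where P''>0): P(-4)=-2304, P(4)=768. Local minima of Q: Q(0)=0, Q(4)=0.
So the global minimum of C is P(-4) + Q(0) + 4 = -2304 + 0 + 4 = -2300, attained at (-4, 0).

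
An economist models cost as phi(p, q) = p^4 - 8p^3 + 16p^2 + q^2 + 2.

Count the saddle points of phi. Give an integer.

1

phi separates as a function of p plus a function of q, so ∇phi=0 decouples.
∂phi/∂p = 4p(p - 4)(p - 2) = 0 at p ∈ {0, 2, 4}; ∂phi/∂q = 2q = 0 at q ∈ {0}.
The Hessian is diagonal: diag(phi_pp, phi_qq). Second derivatives: phi_pp(0)=32, phi_pp(2)=-16, phi_pp(4)=32; phi_qq(0)=2.
Saddle points occur where the two diagonal entries have opposite signs: (2, 0). Count: 1.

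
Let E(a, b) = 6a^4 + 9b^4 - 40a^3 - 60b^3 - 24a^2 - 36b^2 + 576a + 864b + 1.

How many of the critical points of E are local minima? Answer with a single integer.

4

E separates as a function of a plus a function of b, so ∇E=0 decouples.
∂E/∂a = 24(a - 4)(a - 3)(a + 2) = 0 at a ∈ {-2, 3, 4}; ∂E/∂b = 36(b - 4)(b - 3)(b + 2) = 0 at b ∈ {-2, 3, 4}.
The Hessian is diagonal: diag(E_aa, E_bb). Second derivatives: E_aa(-2)=720, E_aa(3)=-120, E_aa(4)=144; E_bb(-2)=1080, E_bb(3)=-180, E_bb(4)=216.
Local minima occur where both diagonal entries positive: (-2, -2), (-2, 4), (4, -2), (4, 4). Count: 4.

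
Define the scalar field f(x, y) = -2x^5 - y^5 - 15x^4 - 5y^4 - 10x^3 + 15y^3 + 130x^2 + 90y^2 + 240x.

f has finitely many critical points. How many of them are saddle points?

f separates as a function of x plus a function of y, so ∇f=0 decouples.
∂f/∂x = -10(x - 2)(x + 1)(x + 3)(x + 4) = 0 at x ∈ {-4, -3, -1, 2}; ∂f/∂y = -5y(y - 3)(y + 3)(y + 4) = 0 at y ∈ {-4, -3, 0, 3}.
The Hessian is diagonal: diag(f_xx, f_yy). Second derivatives: f_xx(-4)=180, f_xx(-3)=-100, f_xx(-1)=180, f_xx(2)=-900; f_yy(-4)=140, f_yy(-3)=-90, f_yy(0)=180, f_yy(3)=-630.
Saddle points occur where the two diagonal entries have opposite signs: (-4, -3), (-4, 3), (-3, -4), (-3, 0), (-1, -3), (-1, 3), (2, -4), (2, 0). Count: 8.

8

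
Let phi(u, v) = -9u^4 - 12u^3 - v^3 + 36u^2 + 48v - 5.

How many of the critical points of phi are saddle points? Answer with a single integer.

phi separates as a function of u plus a function of v, so ∇phi=0 decouples.
∂phi/∂u = -36u(u - 1)(u + 2) = 0 at u ∈ {-2, 0, 1}; ∂phi/∂v = -3(v - 4)(v + 4) = 0 at v ∈ {-4, 4}.
The Hessian is diagonal: diag(phi_uu, phi_vv). Second derivatives: phi_uu(-2)=-216, phi_uu(0)=72, phi_uu(1)=-108; phi_vv(-4)=24, phi_vv(4)=-24.
Saddle points occur where the two diagonal entries have opposite signs: (-2, -4), (0, 4), (1, -4). Count: 3.

3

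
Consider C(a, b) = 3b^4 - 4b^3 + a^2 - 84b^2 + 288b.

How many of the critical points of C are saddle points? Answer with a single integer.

1

C separates as a function of a plus a function of b, so ∇C=0 decouples.
∂C/∂a = 2a = 0 at a ∈ {0}; ∂C/∂b = 12(b - 3)(b - 2)(b + 4) = 0 at b ∈ {-4, 2, 3}.
The Hessian is diagonal: diag(C_aa, C_bb). Second derivatives: C_aa(0)=2; C_bb(-4)=504, C_bb(2)=-72, C_bb(3)=84.
Saddle points occur where the two diagonal entries have opposite signs: (0, 2). Count: 1.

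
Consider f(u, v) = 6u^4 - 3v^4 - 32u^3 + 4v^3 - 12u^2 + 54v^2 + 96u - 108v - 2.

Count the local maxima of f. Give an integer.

f separates as a function of u plus a function of v, so ∇f=0 decouples.
∂f/∂u = 24(u - 4)(u - 1)(u + 1) = 0 at u ∈ {-1, 1, 4}; ∂f/∂v = -12(v - 3)(v - 1)(v + 3) = 0 at v ∈ {-3, 1, 3}.
The Hessian is diagonal: diag(f_uu, f_vv). Second derivatives: f_uu(-1)=240, f_uu(1)=-144, f_uu(4)=360; f_vv(-3)=-288, f_vv(1)=96, f_vv(3)=-144.
Local maxima occur where both diagonal entries negative: (1, -3), (1, 3). Count: 2.

2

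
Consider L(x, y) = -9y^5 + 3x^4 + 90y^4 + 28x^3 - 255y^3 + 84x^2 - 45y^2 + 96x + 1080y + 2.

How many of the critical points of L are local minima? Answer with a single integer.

L separates as a function of x plus a function of y, so ∇L=0 decouples.
∂L/∂x = 12(x + 1)(x + 2)(x + 4) = 0 at x ∈ {-4, -2, -1}; ∂L/∂y = -45(y - 4)(y - 3)(y - 2)(y + 1) = 0 at y ∈ {-1, 2, 3, 4}.
The Hessian is diagonal: diag(L_xx, L_yy). Second derivatives: L_xx(-4)=72, L_xx(-2)=-24, L_xx(-1)=36; L_yy(-1)=2700, L_yy(2)=-270, L_yy(3)=180, L_yy(4)=-450.
Local minima occur where both diagonal entries positive: (-4, -1), (-4, 3), (-1, -1), (-1, 3). Count: 4.

4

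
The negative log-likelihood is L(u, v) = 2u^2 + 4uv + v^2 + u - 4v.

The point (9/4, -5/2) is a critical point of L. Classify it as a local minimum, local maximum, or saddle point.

saddle point

The Hessian of L is constant: H = [[4, 4], [4, 2]].
det(H) = 4·2 − 4² = -8.
Since det(H) < 0, H is indefinite and the critical point is a saddle point.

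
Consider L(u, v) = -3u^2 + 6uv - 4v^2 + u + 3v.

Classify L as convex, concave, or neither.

concave

L is quadratic, so its Hessian is the constant matrix H = [[-6, 6], [6, -8]].
det(H) = 12, tr(H) = -14.
det(H) > 0 and tr(H) < 0, so H is negative definite everywhere: concave.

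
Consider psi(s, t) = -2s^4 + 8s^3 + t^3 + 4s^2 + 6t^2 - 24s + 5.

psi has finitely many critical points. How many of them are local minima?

psi separates as a function of s plus a function of t, so ∇psi=0 decouples.
∂psi/∂s = -8(s - 3)(s - 1)(s + 1) = 0 at s ∈ {-1, 1, 3}; ∂psi/∂t = 3t(t + 4) = 0 at t ∈ {-4, 0}.
The Hessian is diagonal: diag(psi_ss, psi_tt). Second derivatives: psi_ss(-1)=-64, psi_ss(1)=32, psi_ss(3)=-64; psi_tt(-4)=-12, psi_tt(0)=12.
Local minima occur where both diagonal entries positive: (1, 0). Count: 1.

1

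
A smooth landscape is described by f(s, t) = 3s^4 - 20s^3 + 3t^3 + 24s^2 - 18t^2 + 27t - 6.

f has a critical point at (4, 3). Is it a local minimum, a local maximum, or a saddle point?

local minimum

The mixed partial ∂²f/∂s∂t is 0, so the Hessian at any point is diag(f_ss, f_tt) = diag(12(3s^2 - 10s + 4), 18(t - 2)).
At (4, 3): H = diag(144, 18).
Both eigenvalues are positive, so H is positive definite: a local minimum.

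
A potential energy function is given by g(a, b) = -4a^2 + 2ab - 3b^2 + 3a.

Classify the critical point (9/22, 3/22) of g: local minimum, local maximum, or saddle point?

local maximum

The Hessian of g is constant: H = [[-8, 2], [2, -6]].
det(H) = (-8)·(-6) − 2² = 44.
det(H) > 0 and tr(H) = -14 < 0, so H is negative definite and the point is a local maximum.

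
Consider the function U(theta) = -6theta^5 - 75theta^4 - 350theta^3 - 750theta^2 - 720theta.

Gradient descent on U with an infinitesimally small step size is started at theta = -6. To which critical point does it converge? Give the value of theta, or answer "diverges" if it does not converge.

U'(theta) = -30(theta + 1)(theta + 2)(theta + 3)(theta + 4), so U'(-6) = -3600.
Gradient descent moves in the -U' direction, i.e. theta is increasing.
The nearest critical point in that direction is theta = -4, where U'' = 180 > 0 (a local minimum). The iterate converges there.

-4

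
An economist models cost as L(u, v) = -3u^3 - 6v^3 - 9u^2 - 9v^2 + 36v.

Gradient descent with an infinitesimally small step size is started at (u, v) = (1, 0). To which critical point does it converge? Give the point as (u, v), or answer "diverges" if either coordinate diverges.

L is separable, so gradient descent decouples: u follows -∂L/∂u, v follows -∂L/∂v.
∂L/∂u = -9u(u + 2); at u=1 this is -27, so u increases.
∂L/∂v = -18(v - 1)(v + 2); at v=0 this is 36, so v decreases.
The u-coordinate has no critical point in that direction and runs off to infinity.

diverges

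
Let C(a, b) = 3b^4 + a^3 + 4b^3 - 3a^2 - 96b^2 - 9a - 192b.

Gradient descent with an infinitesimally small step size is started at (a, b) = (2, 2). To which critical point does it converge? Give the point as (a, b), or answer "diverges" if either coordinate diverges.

(3, 4)

C is separable, so gradient descent decouples: a follows -∂C/∂a, b follows -∂C/∂b.
∂C/∂a = 3(a - 3)(a + 1); at a=2 this is -9, so a increases.
∂C/∂b = 12(b - 4)(b + 1)(b + 4); at b=2 this is -432, so b increases.
a converges to its nearest critical value 3 (a local min of the a-part); b converges to 4. The iterate converges to (3, 4).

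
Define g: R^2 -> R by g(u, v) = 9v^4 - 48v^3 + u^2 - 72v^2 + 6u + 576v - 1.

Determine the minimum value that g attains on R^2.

-922

g(u,v) separates as P(u) + Q(v) − 1, so its minimum is min P + min Q − 1.
P'(u) = 2u + 6 vanishes at u ∈ {-3}; Q'(v) = 36(v - 4)(v - 2)(v + 2) vanishes at v ∈ {-2, 2, 4}.
Local minima of P (where P''>0): P(-3)=-9. Local minima of Q: Q(-2)=-912, Q(4)=384.
So the global minimum of g is P(-3) + Q(-2) − 1 = -9 − 912 − 1 = -922, attained at (-3, -2).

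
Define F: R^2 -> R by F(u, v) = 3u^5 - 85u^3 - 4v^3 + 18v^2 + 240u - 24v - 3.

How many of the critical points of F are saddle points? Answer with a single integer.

F separates as a function of u plus a function of v, so ∇F=0 decouples.
∂F/∂u = 15(u - 4)(u - 1)(u + 1)(u + 4) = 0 at u ∈ {-4, -1, 1, 4}; ∂F/∂v = -12(v - 2)(v - 1) = 0 at v ∈ {1, 2}.
The Hessian is diagonal: diag(F_uu, F_vv). Second derivatives: F_uu(-4)=-1800, F_uu(-1)=450, F_uu(1)=-450, F_uu(4)=1800; F_vv(1)=12, F_vv(2)=-12.
Saddle points occur where the two diagonal entries have opposite signs: (-4, 1), (-1, 2), (1, 1), (4, 2). Count: 4.

4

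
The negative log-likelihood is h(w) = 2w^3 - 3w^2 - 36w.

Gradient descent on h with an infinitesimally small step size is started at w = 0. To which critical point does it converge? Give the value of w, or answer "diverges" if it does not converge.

3

h'(w) = 6(w - 3)(w + 2), so h'(0) = -36.
Gradient descent moves in the -h' direction, i.e. w is increasing.
The nearest critical point in that direction is w = 3, where h'' = 30 > 0 (a local minimum). The iterate converges there.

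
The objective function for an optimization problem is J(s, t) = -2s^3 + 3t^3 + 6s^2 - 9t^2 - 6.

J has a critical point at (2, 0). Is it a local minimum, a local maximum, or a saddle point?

local maximum

The mixed partial ∂²J/∂s∂t is 0, so the Hessian at any point is diag(J_ss, J_tt) = diag(12(-s + 1), 18(t - 1)).
At (2, 0): H = diag(-12, -18).
Both eigenvalues are negative, so H is negative definite: a local maximum.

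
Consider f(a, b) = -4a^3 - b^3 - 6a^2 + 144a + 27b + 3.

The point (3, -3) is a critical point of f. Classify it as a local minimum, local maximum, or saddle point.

The mixed partial ∂²f/∂a∂b is 0, so the Hessian at any point is diag(f_aa, f_bb) = diag(-12(2a + 1), -6b).
At (3, -3): H = diag(-84, 18).
The eigenvalues have opposite signs, so H is indefinite: a saddle point.

saddle point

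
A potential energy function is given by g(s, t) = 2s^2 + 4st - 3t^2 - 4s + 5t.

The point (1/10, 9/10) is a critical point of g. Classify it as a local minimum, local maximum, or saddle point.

saddle point

The Hessian of g is constant: H = [[4, 4], [4, -6]].
det(H) = 4·(-6) − 4² = -40.
Since det(H) < 0, H is indefinite and the critical point is a saddle point.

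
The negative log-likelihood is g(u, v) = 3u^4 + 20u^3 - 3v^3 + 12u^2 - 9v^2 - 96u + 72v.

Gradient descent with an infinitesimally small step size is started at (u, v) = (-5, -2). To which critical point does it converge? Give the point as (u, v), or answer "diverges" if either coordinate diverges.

g is separable, so gradient descent decouples: u follows -∂g/∂u, v follows -∂g/∂v.
∂g/∂u = 12(u - 1)(u + 2)(u + 4); at u=-5 this is -216, so u increases.
∂g/∂v = -9(v - 2)(v + 4); at v=-2 this is 72, so v decreases.
u converges to its nearest critical value -4 (a local min of the u-part); v converges to -4. The iterate converges to (-4, -4).

(-4, -4)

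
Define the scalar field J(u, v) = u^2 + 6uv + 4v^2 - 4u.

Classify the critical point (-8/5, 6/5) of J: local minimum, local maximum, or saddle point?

saddle point

The Hessian of J is constant: H = [[2, 6], [6, 8]].
det(H) = 2·8 − 6² = -20.
Since det(H) < 0, H is indefinite and the critical point is a saddle point.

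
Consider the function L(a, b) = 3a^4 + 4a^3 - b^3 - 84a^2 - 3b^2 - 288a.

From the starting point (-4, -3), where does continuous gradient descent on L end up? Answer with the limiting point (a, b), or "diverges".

(-3, -2)

L is separable, so gradient descent decouples: a follows -∂L/∂a, b follows -∂L/∂b.
∂L/∂a = 12(a - 4)(a + 2)(a + 3); at a=-4 this is -192, so a increases.
∂L/∂b = -3b(b + 2); at b=-3 this is -9, so b increases.
a converges to its nearest critical value -3 (a local min of the a-part); b converges to -2. The iterate converges to (-3, -2).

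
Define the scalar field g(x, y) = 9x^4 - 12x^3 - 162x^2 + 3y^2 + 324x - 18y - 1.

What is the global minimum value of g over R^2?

-1405

g(x,y) separates as P(x) + Q(y) − 1, so its minimum is min P + min Q − 1.
P'(x) = 36(x - 3)(x - 1)(x + 3) vanishes at x ∈ {-3, 1, 3}; Q'(y) = 6y - 18 vanishes at y ∈ {3}.
Local minima of P (where P''>0): P(-3)=-1377, P(3)=-81. Local minima of Q: Q(3)=-27.
So the global minimum of g is P(-3) + Q(3) − 1 = -1377 − 27 − 1 = -1405, attained at (-3, 3).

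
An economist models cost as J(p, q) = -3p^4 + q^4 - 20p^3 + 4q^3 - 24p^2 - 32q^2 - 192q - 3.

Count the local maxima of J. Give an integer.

J separates as a function of p plus a function of q, so ∇J=0 decouples.
∂J/∂p = -12p(p + 1)(p + 4) = 0 at p ∈ {-4, -1, 0}; ∂J/∂q = 4(q - 4)(q + 3)(q + 4) = 0 at q ∈ {-4, -3, 4}.
The Hessian is diagonal: diag(J_pp, J_qq). Second derivatives: J_pp(-4)=-144, J_pp(-1)=36, J_pp(0)=-48; J_qq(-4)=32, J_qq(-3)=-28, J_qq(4)=224.
Local maxima occur where both diagonal entries negative: (-4, -3), (0, -3). Count: 2.

2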